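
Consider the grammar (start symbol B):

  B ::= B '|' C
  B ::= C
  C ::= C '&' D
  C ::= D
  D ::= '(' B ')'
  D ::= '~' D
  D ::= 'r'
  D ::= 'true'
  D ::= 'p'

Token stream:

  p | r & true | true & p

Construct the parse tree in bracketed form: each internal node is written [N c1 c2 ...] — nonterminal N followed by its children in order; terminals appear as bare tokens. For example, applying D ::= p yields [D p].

B
B | C
B | C | C
C | C | C
D | C | C
p | C | C
p | C & D | C
p | D & D | C
p | r & D | C
p | r & true | C
p | r & true | C & D
p | r & true | D & D
p | r & true | true & D
p | r & true | true & p

[B [B [B [C [D p]]] | [C [C [D r]] & [D true]]] | [C [C [D true]] & [D p]]]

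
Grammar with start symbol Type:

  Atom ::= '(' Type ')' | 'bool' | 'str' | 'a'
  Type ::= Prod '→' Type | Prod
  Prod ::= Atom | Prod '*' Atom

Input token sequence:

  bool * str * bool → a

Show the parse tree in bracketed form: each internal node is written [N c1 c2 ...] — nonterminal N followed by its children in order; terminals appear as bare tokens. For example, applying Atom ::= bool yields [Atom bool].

[Type [Prod [Prod [Prod [Atom bool]] * [Atom str]] * [Atom bool]] → [Type [Prod [Atom a]]]]

Type
Prod → Type
Prod * Atom → Type
Prod * Atom * Atom → Type
Atom * Atom * Atom → Type
bool * Atom * Atom → Type
bool * str * Atom → Type
bool * str * bool → Type
bool * str * bool → Prod
bool * str * bool → Atom
bool * str * bool → a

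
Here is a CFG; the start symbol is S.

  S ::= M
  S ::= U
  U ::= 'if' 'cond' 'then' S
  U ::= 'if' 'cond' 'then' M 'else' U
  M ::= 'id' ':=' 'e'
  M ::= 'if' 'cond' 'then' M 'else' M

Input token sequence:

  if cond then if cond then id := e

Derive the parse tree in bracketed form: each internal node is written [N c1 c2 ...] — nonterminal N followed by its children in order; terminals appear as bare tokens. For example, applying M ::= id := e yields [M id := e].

[S [U if cond then [S [U if cond then [S [M id := e]]]]]]

S
U
if cond then S
if cond then U
if cond then if cond then S
if cond then if cond then M
if cond then if cond then id := e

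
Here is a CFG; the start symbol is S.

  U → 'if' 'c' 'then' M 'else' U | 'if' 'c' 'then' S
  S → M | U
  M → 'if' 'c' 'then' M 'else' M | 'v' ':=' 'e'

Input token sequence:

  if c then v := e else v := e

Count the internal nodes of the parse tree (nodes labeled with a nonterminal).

4

[S [M if c then [M v := e] else [M v := e]]]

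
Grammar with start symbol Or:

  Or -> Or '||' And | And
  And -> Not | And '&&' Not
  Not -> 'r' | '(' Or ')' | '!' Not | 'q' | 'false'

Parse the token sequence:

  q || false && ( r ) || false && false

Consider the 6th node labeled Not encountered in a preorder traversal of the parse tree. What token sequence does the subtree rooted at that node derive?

false

[Or [Or [Or [And [Not q]]] || [And [And [Not false]] && [Not ( [Or [And [Not r]]] )]]] || [And [And [Not false]] && [Not false]]]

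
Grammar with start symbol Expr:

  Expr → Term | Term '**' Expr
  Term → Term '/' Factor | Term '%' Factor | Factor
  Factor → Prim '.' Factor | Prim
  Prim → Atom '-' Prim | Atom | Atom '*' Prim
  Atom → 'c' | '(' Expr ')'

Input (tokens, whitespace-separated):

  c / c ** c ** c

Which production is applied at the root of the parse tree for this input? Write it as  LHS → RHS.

Expr → Term '**' Expr

[Expr [Term [Term [Factor [Prim [Atom c]]]] / [Factor [Prim [Atom c]]]] ** [Expr [Term [Factor [Prim [Atom c]]]] ** [Expr [Term [Factor [Prim [Atom c]]]]]]]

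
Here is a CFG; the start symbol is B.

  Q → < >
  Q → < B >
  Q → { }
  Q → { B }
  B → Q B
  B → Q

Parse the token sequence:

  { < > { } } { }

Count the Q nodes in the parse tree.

[B [Q { [B [Q < >] [B [Q { }]]] }] [B [Q { }]]]

4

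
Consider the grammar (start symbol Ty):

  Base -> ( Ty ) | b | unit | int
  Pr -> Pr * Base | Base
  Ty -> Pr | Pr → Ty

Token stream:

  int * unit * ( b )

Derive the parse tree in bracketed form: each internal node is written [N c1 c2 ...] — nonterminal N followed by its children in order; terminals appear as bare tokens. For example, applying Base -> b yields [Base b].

[Ty [Pr [Pr [Pr [Base int]] * [Base unit]] * [Base ( [Ty [Pr [Base b]]] )]]]

Ty
Pr
Pr * Base
Pr * Base * Base
Base * Base * Base
int * Base * Base
int * unit * Base
int * unit * ( Ty )
int * unit * ( Pr )
int * unit * ( Base )
int * unit * ( b )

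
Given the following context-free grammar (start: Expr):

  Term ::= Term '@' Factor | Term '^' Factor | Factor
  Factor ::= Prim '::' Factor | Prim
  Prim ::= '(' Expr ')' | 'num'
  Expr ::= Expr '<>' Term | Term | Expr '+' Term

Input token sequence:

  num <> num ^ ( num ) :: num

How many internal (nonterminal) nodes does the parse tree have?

[Expr [Expr [Term [Factor [Prim num]]]] <> [Term [Term [Factor [Prim num]]] ^ [Factor [Prim ( [Expr [Term [Factor [Prim num]]]] )] :: [Factor [Prim num]]]]]

17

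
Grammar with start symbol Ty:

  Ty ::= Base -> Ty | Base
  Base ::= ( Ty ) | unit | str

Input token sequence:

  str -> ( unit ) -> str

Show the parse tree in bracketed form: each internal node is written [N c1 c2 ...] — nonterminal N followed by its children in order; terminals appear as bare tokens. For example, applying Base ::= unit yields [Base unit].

[Ty [Base str] -> [Ty [Base ( [Ty [Base unit]] )] -> [Ty [Base str]]]]

Ty
Base -> Ty
str -> Ty
str -> Base -> Ty
str -> ( Ty ) -> Ty
str -> ( Base ) -> Ty
str -> ( unit ) -> Ty
str -> ( unit ) -> Base
str -> ( unit ) -> str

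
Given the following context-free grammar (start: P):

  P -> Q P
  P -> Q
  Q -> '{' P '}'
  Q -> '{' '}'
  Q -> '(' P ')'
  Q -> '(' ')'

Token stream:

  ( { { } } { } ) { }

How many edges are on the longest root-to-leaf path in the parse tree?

6

[P [Q ( [P [Q { [P [Q { }]] }] [P [Q { }]]] )] [P [Q { }]]]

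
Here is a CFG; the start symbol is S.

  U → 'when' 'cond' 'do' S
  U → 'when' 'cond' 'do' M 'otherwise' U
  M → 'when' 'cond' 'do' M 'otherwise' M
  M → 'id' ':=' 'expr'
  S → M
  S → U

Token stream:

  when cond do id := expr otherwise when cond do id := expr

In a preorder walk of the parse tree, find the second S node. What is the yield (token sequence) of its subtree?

id := expr

[S [U when cond do [M id := expr] otherwise [U when cond do [S [M id := expr]]]]]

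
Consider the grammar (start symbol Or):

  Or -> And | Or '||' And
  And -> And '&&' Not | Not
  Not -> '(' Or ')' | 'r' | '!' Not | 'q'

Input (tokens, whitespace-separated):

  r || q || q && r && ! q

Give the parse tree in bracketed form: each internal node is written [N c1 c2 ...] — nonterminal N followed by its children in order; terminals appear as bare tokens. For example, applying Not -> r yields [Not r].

Or
Or || And
Or || And || And
And || And || And
Not || And || And
r || And || And
r || Not || And
r || q || And
r || q || And && Not
r || q || And && Not && Not
r || q || Not && Not && Not
r || q || q && Not && Not
r || q || q && r && Not
r || q || q && r && ! Not
r || q || q && r && ! q

[Or [Or [Or [And [Not r]]] || [And [Not q]]] || [And [And [And [Not q]] && [Not r]] && [Not ! [Not q]]]]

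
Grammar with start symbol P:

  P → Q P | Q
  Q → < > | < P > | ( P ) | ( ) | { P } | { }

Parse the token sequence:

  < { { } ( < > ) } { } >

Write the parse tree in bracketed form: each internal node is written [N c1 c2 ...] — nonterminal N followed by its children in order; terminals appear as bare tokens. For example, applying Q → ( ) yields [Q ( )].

[P [Q < [P [Q { [P [Q { }] [P [Q ( [P [Q < >]] )]]] }] [P [Q { }]]] >]]

P
Q
< P >
< Q P >
< { P } P >
< { Q P } P >
< { { } P } P >
< { { } Q } P >
< { { } ( P ) } P >
< { { } ( Q ) } P >
< { { } ( < > ) } P >
< { { } ( < > ) } Q >
< { { } ( < > ) } { } >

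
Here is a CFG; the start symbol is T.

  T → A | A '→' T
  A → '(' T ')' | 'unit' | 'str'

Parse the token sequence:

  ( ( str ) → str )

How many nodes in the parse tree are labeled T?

4

[T [A ( [T [A ( [T [A str]] )] → [T [A str]]] )]]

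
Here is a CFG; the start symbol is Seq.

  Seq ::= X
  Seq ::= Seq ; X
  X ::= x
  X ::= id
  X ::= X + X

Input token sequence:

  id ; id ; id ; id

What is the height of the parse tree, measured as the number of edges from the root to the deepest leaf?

5

[Seq [Seq [Seq [Seq [X id]] ; [X id]] ; [X id]] ; [X id]]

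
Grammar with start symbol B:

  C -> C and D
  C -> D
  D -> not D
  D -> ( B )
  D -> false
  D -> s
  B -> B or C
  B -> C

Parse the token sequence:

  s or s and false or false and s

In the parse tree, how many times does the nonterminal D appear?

5

[B [B [B [C [D s]]] or [C [C [D s]] and [D false]]] or [C [C [D false]] and [D s]]]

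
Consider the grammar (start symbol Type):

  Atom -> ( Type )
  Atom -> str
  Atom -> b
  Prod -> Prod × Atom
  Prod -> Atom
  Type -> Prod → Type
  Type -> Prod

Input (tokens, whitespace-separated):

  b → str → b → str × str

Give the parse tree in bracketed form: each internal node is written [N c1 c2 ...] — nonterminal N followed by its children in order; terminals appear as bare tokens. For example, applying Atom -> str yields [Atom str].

Type
Prod → Type
Atom → Type
b → Type
b → Prod → Type
b → Atom → Type
b → str → Type
b → str → Prod → Type
b → str → Atom → Type
b → str → b → Type
b → str → b → Prod
b → str → b → Prod × Atom
b → str → b → Atom × Atom
b → str → b → str × Atom
b → str → b → str × str

[Type [Prod [Atom b]] → [Type [Prod [Atom str]] → [Type [Prod [Atom b]] → [Type [Prod [Prod [Atom str]] × [Atom str]]]]]]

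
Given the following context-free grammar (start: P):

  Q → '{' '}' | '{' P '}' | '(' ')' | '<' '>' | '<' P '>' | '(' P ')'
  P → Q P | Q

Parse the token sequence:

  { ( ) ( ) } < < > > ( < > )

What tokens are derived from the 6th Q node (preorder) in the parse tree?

[P [Q { [P [Q ( )] [P [Q ( )]]] }] [P [Q < [P [Q < >]] >] [P [Q ( [P [Q < >]] )]]]]

( < > )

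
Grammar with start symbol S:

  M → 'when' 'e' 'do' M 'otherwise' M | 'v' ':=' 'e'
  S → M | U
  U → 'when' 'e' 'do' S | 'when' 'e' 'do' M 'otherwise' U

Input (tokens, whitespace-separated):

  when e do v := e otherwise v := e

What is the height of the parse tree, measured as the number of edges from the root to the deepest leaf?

3

[S [M when e do [M v := e] otherwise [M v := e]]]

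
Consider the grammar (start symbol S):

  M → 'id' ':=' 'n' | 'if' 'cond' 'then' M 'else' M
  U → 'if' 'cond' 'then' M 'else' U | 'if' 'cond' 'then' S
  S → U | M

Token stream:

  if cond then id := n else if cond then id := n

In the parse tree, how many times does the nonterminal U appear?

[S [U if cond then [M id := n] else [U if cond then [S [M id := n]]]]]

2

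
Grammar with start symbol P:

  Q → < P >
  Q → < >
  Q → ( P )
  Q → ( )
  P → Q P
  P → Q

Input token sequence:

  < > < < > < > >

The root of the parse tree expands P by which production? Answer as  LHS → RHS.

[P [Q < >] [P [Q < [P [Q < >] [P [Q < >]]] >]]]

P → Q P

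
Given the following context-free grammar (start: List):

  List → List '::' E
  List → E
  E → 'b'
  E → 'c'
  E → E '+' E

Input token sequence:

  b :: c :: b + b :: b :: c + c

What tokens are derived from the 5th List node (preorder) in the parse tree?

[List [List [List [List [List [E b]] :: [E c]] :: [E [E b] + [E b]]] :: [E b]] :: [E [E c] + [E c]]]

b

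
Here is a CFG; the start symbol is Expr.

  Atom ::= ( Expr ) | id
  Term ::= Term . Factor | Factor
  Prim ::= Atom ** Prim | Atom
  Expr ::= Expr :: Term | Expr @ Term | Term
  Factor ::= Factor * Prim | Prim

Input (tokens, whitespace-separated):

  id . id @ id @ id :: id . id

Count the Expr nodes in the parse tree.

[Expr [Expr [Expr [Expr [Term [Term [Factor [Prim [Atom id]]]] . [Factor [Prim [Atom id]]]]] @ [Term [Factor [Prim [Atom id]]]]] @ [Term [Factor [Prim [Atom id]]]]] :: [Term [Term [Factor [Prim [Atom id]]]] . [Factor [Prim [Atom id]]]]]

4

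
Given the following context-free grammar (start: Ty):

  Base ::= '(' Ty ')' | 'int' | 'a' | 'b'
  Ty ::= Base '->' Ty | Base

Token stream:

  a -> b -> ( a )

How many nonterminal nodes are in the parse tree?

[Ty [Base a] -> [Ty [Base b] -> [Ty [Base ( [Ty [Base a]] )]]]]

8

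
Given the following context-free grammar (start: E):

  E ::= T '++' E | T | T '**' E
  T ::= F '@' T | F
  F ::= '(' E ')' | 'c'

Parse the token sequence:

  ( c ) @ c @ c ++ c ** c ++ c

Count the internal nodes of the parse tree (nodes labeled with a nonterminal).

[E [T [F ( [E [T [F c]]] )] @ [T [F c] @ [T [F c]]]] ++ [E [T [F c]] ** [E [T [F c]] ++ [E [T [F c]]]]]]

19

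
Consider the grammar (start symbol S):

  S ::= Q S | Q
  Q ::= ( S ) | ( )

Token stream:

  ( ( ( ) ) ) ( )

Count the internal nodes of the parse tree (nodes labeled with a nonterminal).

[S [Q ( [S [Q ( [S [Q ( )]] )]] )] [S [Q ( )]]]

8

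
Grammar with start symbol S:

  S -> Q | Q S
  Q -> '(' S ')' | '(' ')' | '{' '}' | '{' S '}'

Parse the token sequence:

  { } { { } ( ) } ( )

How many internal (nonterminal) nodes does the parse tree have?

[S [Q { }] [S [Q { [S [Q { }] [S [Q ( )]]] }] [S [Q ( )]]]]

10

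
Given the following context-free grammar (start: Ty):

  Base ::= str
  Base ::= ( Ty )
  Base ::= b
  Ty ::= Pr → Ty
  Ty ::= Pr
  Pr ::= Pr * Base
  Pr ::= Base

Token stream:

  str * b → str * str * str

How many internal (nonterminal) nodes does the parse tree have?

[Ty [Pr [Pr [Base str]] * [Base b]] → [Ty [Pr [Pr [Pr [Base str]] * [Base str]] * [Base str]]]]

12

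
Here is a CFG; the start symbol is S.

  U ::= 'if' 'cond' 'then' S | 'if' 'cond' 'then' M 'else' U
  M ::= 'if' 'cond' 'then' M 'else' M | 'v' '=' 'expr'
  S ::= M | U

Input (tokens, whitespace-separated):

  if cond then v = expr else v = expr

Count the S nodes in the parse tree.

[S [M if cond then [M v = expr] else [M v = expr]]]

1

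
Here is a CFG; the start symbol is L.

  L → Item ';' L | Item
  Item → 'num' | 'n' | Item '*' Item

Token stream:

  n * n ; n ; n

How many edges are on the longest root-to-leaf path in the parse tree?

[L [Item [Item n] * [Item n]] ; [L [Item n] ; [L [Item n]]]]

4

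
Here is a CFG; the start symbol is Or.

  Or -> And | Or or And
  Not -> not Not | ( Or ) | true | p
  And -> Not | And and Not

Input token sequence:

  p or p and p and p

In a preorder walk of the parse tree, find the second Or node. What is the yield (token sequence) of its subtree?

[Or [Or [And [Not p]]] or [And [And [And [Not p]] and [Not p]] and [Not p]]]

p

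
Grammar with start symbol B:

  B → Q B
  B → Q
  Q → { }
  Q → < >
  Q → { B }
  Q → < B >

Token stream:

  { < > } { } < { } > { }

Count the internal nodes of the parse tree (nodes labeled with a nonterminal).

12

[B [Q { [B [Q < >]] }] [B [Q { }] [B [Q < [B [Q { }]] >] [B [Q { }]]]]]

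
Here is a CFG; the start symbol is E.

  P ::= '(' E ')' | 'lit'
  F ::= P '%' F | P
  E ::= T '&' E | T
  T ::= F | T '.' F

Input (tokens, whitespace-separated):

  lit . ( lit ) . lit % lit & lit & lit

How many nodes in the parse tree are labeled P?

[E [T [T [T [F [P lit]]] . [F [P ( [E [T [F [P lit]]]] )]]] . [F [P lit] % [F [P lit]]]] & [E [T [F [P lit]]] & [E [T [F [P lit]]]]]]

7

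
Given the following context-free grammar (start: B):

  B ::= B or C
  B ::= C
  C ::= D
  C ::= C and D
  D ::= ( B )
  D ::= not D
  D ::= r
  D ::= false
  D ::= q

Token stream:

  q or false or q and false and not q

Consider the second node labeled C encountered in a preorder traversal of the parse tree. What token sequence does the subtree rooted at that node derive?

false

[B [B [B [C [D q]]] or [C [D false]]] or [C [C [C [D q]] and [D false]] and [D not [D q]]]]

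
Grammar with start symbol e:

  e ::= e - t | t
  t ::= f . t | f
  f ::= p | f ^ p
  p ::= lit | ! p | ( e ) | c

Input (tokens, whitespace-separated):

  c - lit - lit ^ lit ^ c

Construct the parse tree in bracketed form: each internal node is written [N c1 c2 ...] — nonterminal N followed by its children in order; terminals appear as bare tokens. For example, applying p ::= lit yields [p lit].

e
e - t
e - t - t
t - t - t
f - t - t
p - t - t
c - t - t
c - f - t
c - p - t
c - lit - t
c - lit - f
c - lit - f ^ p
c - lit - f ^ p ^ p
c - lit - p ^ p ^ p
c - lit - lit ^ p ^ p
c - lit - lit ^ lit ^ p
c - lit - lit ^ lit ^ c

[e [e [e [t [f [p c]]]] - [t [f [p lit]]]] - [t [f [f [f [p lit]] ^ [p lit]] ^ [p c]]]]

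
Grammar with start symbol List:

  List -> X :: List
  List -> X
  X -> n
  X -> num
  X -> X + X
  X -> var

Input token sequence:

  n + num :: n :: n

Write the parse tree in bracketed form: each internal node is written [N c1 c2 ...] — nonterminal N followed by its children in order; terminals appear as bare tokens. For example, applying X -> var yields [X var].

[List [X [X n] + [X num]] :: [List [X n] :: [List [X n]]]]

List
X :: List
X + X :: List
n + X :: List
n + num :: List
n + num :: X :: List
n + num :: n :: List
n + num :: n :: X
n + num :: n :: n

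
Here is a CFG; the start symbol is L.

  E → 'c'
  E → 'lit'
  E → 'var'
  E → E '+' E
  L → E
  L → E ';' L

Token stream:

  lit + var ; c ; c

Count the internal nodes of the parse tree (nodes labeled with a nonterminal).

8

[L [E [E lit] + [E var]] ; [L [E c] ; [L [E c]]]]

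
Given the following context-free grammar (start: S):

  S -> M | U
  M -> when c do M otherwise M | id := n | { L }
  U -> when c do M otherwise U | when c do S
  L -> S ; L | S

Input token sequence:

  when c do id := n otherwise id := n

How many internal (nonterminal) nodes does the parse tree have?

[S [M when c do [M id := n] otherwise [M id := n]]]

4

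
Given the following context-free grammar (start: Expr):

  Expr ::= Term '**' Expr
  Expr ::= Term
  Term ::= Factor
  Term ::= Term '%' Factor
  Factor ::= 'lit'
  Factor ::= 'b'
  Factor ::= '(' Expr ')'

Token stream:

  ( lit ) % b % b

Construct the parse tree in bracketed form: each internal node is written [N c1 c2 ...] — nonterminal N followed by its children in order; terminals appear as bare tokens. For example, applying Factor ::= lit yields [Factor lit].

Expr
Term
Term % Factor
Term % Factor % Factor
Factor % Factor % Factor
( Expr ) % Factor % Factor
( Term ) % Factor % Factor
( Factor ) % Factor % Factor
( lit ) % Factor % Factor
( lit ) % b % Factor
( lit ) % b % b

[Expr [Term [Term [Term [Factor ( [Expr [Term [Factor lit]]] )]] % [Factor b]] % [Factor b]]]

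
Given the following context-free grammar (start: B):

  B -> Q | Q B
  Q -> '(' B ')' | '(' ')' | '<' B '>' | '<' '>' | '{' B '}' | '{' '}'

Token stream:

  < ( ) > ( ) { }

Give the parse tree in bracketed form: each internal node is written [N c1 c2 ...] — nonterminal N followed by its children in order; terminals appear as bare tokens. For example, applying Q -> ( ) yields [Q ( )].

[B [Q < [B [Q ( )]] >] [B [Q ( )] [B [Q { }]]]]

B
Q B
< B > B
< Q > B
< ( ) > B
< ( ) > Q B
< ( ) > ( ) B
< ( ) > ( ) Q
< ( ) > ( ) { }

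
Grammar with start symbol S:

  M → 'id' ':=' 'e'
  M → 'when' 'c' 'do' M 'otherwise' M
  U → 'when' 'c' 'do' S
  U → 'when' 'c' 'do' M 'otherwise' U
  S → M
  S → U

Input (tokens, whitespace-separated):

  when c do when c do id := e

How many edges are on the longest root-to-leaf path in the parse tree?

6

[S [U when c do [S [U when c do [S [M id := e]]]]]]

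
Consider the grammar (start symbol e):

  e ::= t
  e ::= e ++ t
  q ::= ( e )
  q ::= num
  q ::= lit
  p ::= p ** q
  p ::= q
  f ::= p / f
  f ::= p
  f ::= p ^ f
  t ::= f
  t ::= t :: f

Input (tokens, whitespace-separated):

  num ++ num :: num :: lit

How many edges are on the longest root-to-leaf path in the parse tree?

7

[e [e [t [f [p [q num]]]]] ++ [t [t [t [f [p [q num]]]] :: [f [p [q num]]]] :: [f [p [q lit]]]]]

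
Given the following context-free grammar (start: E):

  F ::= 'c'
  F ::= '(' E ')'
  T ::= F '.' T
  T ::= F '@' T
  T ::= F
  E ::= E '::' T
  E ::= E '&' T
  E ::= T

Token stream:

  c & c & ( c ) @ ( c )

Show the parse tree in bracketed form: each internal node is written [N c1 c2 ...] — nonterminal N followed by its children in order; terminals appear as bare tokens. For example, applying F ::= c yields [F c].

E
E & T
E & T & T
T & T & T
F & T & T
c & T & T
c & F & T
c & c & T
c & c & F @ T
c & c & ( E ) @ T
c & c & ( T ) @ T
c & c & ( F ) @ T
c & c & ( c ) @ T
c & c & ( c ) @ F
c & c & ( c ) @ ( E )
c & c & ( c ) @ ( T )
c & c & ( c ) @ ( F )
c & c & ( c ) @ ( c )

[E [E [E [T [F c]]] & [T [F c]]] & [T [F ( [E [T [F c]]] )] @ [T [F ( [E [T [F c]]] )]]]]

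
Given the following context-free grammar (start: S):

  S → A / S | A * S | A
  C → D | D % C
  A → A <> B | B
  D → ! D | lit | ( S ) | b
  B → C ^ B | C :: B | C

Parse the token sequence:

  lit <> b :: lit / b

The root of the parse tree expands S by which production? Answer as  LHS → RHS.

[S [A [A [B [C [D lit]]]] <> [B [C [D b]] :: [B [C [D lit]]]]] / [S [A [B [C [D b]]]]]]

S → A / S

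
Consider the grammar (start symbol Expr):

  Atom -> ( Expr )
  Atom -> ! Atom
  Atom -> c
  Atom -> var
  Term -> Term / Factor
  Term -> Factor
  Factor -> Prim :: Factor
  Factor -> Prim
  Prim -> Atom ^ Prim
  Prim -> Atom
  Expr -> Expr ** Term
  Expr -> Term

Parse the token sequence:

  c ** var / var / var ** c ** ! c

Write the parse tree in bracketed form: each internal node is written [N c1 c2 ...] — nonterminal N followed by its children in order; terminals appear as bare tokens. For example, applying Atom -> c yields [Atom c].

[Expr [Expr [Expr [Expr [Term [Factor [Prim [Atom c]]]]] ** [Term [Term [Term [Factor [Prim [Atom var]]]] / [Factor [Prim [Atom var]]]] / [Factor [Prim [Atom var]]]]] ** [Term [Factor [Prim [Atom c]]]]] ** [Term [Factor [Prim [Atom ! [Atom c]]]]]]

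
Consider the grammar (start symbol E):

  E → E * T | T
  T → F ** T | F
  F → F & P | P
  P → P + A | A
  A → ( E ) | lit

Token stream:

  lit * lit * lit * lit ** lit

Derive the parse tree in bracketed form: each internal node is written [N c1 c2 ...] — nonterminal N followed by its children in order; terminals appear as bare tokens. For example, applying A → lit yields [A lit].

[E [E [E [E [T [F [P [A lit]]]]] * [T [F [P [A lit]]]]] * [T [F [P [A lit]]]]] * [T [F [P [A lit]]] ** [T [F [P [A lit]]]]]]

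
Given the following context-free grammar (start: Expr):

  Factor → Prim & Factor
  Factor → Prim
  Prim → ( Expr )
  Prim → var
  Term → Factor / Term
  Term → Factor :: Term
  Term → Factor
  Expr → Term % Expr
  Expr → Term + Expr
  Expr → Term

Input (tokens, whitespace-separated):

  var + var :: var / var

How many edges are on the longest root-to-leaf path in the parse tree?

[Expr [Term [Factor [Prim var]]] + [Expr [Term [Factor [Prim var]] :: [Term [Factor [Prim var]] / [Term [Factor [Prim var]]]]]]]

7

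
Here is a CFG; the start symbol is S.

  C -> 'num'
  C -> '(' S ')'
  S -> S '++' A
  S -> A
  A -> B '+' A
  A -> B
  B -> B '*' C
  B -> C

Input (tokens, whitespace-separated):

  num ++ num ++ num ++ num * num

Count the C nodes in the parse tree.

5

[S [S [S [S [A [B [C num]]]] ++ [A [B [C num]]]] ++ [A [B [C num]]]] ++ [A [B [B [C num]] * [C num]]]]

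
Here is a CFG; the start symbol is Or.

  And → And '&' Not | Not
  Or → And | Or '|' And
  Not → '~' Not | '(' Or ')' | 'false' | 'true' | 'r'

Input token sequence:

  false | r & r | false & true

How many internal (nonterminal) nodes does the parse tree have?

13

[Or [Or [Or [And [Not false]]] | [And [And [Not r]] & [Not r]]] | [And [And [Not false]] & [Not true]]]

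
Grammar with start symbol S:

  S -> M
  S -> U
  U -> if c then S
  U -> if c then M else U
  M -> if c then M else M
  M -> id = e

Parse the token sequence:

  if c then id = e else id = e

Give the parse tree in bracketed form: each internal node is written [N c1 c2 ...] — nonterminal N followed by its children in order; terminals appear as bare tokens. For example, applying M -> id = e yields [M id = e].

S
M
if c then M else M
if c then id = e else M
if c then id = e else id = e

[S [M if c then [M id = e] else [M id = e]]]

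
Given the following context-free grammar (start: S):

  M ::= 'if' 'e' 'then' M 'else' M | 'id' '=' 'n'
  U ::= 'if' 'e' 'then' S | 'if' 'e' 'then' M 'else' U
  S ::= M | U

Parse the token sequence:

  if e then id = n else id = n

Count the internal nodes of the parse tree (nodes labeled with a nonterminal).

4

[S [M if e then [M id = n] else [M id = n]]]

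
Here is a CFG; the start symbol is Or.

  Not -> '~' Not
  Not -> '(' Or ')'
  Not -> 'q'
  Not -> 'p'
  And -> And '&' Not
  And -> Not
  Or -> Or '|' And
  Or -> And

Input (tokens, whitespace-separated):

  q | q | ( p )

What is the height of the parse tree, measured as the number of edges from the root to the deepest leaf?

6

[Or [Or [Or [And [Not q]]] | [And [Not q]]] | [And [Not ( [Or [And [Not p]]] )]]]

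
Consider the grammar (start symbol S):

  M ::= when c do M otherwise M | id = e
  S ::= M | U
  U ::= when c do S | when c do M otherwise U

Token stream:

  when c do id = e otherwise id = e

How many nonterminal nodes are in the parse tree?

[S [M when c do [M id = e] otherwise [M id = e]]]

4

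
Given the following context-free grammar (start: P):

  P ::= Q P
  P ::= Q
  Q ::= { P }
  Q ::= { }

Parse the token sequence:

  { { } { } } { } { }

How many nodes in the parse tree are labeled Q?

5

[P [Q { [P [Q { }] [P [Q { }]]] }] [P [Q { }] [P [Q { }]]]]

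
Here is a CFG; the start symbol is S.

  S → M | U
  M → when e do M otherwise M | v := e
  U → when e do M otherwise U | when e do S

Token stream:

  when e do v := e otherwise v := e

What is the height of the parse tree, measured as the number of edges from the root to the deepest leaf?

[S [M when e do [M v := e] otherwise [M v := e]]]

3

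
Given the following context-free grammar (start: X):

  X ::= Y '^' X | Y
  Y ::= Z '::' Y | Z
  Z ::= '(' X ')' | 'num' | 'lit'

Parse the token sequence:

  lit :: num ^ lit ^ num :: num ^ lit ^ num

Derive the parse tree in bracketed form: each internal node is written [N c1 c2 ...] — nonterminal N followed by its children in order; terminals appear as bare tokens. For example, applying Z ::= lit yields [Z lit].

[X [Y [Z lit] :: [Y [Z num]]] ^ [X [Y [Z lit]] ^ [X [Y [Z num] :: [Y [Z num]]] ^ [X [Y [Z lit]] ^ [X [Y [Z num]]]]]]]

X
Y ^ X
Z :: Y ^ X
lit :: Y ^ X
lit :: Z ^ X
lit :: num ^ X
lit :: num ^ Y ^ X
lit :: num ^ Z ^ X
lit :: num ^ lit ^ X
lit :: num ^ lit ^ Y ^ X
lit :: num ^ lit ^ Z :: Y ^ X
lit :: num ^ lit ^ num :: Y ^ X
lit :: num ^ lit ^ num :: Z ^ X
lit :: num ^ lit ^ num :: num ^ X
lit :: num ^ lit ^ num :: num ^ Y ^ X
lit :: num ^ lit ^ num :: num ^ Z ^ X
lit :: num ^ lit ^ num :: num ^ lit ^ X
lit :: num ^ lit ^ num :: num ^ lit ^ Y
lit :: num ^ lit ^ num :: num ^ lit ^ Z
lit :: num ^ lit ^ num :: num ^ lit ^ num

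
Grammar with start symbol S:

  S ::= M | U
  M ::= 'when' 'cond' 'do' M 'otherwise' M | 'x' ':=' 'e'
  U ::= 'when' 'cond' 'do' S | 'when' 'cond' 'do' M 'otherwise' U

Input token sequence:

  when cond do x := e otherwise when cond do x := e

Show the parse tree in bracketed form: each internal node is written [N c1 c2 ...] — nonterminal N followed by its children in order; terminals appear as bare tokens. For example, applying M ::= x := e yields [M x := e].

S
U
when cond do M otherwise U
when cond do x := e otherwise U
when cond do x := e otherwise when cond do S
when cond do x := e otherwise when cond do M
when cond do x := e otherwise when cond do x := e

[S [U when cond do [M x := e] otherwise [U when cond do [S [M x := e]]]]]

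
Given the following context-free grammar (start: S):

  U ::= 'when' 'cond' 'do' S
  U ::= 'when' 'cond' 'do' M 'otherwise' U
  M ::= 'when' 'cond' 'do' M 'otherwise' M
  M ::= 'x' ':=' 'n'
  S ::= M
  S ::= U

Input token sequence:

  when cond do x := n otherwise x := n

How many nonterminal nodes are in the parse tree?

[S [M when cond do [M x := n] otherwise [M x := n]]]

4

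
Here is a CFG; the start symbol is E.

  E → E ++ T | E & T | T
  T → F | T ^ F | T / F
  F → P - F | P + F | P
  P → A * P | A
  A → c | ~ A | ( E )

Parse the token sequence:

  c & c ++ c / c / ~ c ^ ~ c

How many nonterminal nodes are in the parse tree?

29

[E [E [E [T [F [P [A c]]]]] & [T [F [P [A c]]]]] ++ [T [T [T [T [F [P [A c]]]] / [F [P [A c]]]] / [F [P [A ~ [A c]]]]] ^ [F [P [A ~ [A c]]]]]]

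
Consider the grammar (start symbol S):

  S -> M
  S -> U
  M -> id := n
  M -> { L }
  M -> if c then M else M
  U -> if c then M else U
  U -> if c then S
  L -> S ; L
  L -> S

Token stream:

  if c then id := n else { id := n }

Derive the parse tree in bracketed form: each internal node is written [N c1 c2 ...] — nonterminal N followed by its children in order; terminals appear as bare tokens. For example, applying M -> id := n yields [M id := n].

S
M
if c then M else M
if c then id := n else M
if c then id := n else { L }
if c then id := n else { S }
if c then id := n else { M }
if c then id := n else { id := n }

[S [M if c then [M id := n] else [M { [L [S [M id := n]]] }]]]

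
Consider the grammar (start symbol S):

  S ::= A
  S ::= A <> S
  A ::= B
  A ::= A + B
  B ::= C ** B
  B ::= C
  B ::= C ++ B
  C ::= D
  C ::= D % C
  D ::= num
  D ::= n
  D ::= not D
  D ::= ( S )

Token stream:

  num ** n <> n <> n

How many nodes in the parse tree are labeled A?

[S [A [B [C [D num]] ** [B [C [D n]]]]] <> [S [A [B [C [D n]]]] <> [S [A [B [C [D n]]]]]]]

3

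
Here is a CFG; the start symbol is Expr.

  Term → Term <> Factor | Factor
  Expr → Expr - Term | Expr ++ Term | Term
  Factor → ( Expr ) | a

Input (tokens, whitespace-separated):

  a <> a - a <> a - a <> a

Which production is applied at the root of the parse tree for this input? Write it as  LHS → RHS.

[Expr [Expr [Expr [Term [Term [Factor a]] <> [Factor a]]] - [Term [Term [Factor a]] <> [Factor a]]] - [Term [Term [Factor a]] <> [Factor a]]]

Expr → Expr - Term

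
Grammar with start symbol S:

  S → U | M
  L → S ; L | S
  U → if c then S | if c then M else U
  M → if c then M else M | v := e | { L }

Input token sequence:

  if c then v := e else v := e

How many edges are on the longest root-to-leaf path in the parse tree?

3

[S [M if c then [M v := e] else [M v := e]]]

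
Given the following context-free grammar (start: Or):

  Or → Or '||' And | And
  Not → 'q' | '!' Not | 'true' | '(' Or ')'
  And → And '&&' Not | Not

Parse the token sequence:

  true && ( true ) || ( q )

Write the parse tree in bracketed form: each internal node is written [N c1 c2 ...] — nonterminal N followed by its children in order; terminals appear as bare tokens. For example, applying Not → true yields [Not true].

Or
Or || And
And || And
And && Not || And
Not && Not || And
true && Not || And
true && ( Or ) || And
true && ( And ) || And
true && ( Not ) || And
true && ( true ) || And
true && ( true ) || Not
true && ( true ) || ( Or )
true && ( true ) || ( And )
true && ( true ) || ( Not )
true && ( true ) || ( q )

[Or [Or [And [And [Not true]] && [Not ( [Or [And [Not true]]] )]]] || [And [Not ( [Or [And [Not q]]] )]]]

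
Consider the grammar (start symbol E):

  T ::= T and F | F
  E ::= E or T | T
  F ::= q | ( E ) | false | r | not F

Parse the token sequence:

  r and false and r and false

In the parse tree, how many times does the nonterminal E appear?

[E [T [T [T [T [F r]] and [F false]] and [F r]] and [F false]]]

1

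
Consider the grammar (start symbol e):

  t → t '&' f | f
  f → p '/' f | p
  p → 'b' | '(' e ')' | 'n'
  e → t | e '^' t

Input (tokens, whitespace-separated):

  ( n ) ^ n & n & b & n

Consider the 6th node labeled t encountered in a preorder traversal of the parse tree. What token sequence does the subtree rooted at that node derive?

[e [e [t [f [p ( [e [t [f [p n]]]] )]]]] ^ [t [t [t [t [f [p n]]] & [f [p n]]] & [f [p b]]] & [f [p n]]]]

n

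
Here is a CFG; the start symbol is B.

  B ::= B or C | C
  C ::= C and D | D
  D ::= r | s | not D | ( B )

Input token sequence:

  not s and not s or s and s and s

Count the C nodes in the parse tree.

[B [B [C [C [D not [D s]]] and [D not [D s]]]] or [C [C [C [D s]] and [D s]] and [D s]]]

5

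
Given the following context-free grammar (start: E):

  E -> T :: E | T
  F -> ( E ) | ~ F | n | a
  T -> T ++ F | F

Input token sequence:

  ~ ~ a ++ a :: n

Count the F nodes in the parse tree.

[E [T [T [F ~ [F ~ [F a]]]] ++ [F a]] :: [E [T [F n]]]]

5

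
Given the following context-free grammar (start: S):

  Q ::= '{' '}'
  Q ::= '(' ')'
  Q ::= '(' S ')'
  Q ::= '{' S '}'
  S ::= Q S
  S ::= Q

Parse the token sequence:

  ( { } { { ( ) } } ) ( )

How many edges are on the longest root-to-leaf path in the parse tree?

[S [Q ( [S [Q { }] [S [Q { [S [Q { [S [Q ( )]] }]] }]]] )] [S [Q ( )]]]

9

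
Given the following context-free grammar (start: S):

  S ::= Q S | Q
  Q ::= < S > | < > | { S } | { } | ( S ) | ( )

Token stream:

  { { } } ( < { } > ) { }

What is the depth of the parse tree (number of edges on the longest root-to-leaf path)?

[S [Q { [S [Q { }]] }] [S [Q ( [S [Q < [S [Q { }]] >]] )] [S [Q { }]]]]

7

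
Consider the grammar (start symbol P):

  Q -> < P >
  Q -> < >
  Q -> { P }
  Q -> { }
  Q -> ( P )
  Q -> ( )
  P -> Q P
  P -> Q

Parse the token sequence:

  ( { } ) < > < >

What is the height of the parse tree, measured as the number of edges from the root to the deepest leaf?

4

[P [Q ( [P [Q { }]] )] [P [Q < >] [P [Q < >]]]]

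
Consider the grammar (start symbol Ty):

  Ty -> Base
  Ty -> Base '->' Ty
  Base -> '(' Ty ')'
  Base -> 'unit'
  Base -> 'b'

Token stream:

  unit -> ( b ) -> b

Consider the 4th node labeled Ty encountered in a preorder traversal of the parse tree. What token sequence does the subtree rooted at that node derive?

b

[Ty [Base unit] -> [Ty [Base ( [Ty [Base b]] )] -> [Ty [Base b]]]]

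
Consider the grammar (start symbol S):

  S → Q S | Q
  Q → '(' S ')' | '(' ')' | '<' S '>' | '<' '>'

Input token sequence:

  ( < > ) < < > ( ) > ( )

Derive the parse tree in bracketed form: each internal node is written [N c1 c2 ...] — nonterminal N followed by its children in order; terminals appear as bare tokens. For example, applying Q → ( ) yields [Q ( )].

S
Q S
( S ) S
( Q ) S
( < > ) S
( < > ) Q S
( < > ) < S > S
( < > ) < Q S > S
( < > ) < < > S > S
( < > ) < < > Q > S
( < > ) < < > ( ) > S
( < > ) < < > ( ) > Q
( < > ) < < > ( ) > ( )

[S [Q ( [S [Q < >]] )] [S [Q < [S [Q < >] [S [Q ( )]]] >] [S [Q ( )]]]]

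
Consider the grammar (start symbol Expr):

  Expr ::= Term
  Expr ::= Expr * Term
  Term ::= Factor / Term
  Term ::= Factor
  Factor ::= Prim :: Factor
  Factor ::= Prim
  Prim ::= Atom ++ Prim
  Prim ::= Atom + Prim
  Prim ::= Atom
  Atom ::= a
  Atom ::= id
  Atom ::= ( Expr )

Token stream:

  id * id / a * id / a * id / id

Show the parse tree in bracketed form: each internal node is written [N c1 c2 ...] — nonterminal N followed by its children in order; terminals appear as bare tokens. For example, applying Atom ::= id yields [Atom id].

[Expr [Expr [Expr [Expr [Term [Factor [Prim [Atom id]]]]] * [Term [Factor [Prim [Atom id]]] / [Term [Factor [Prim [Atom a]]]]]] * [Term [Factor [Prim [Atom id]]] / [Term [Factor [Prim [Atom a]]]]]] * [Term [Factor [Prim [Atom id]]] / [Term [Factor [Prim [Atom id]]]]]]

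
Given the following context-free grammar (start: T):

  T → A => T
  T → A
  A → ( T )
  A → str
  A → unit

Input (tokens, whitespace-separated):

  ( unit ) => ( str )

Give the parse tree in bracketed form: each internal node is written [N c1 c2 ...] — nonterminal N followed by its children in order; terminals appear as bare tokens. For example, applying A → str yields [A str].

[T [A ( [T [A unit]] )] => [T [A ( [T [A str]] )]]]

T
A => T
( T ) => T
( A ) => T
( unit ) => T
( unit ) => A
( unit ) => ( T )
( unit ) => ( A )
( unit ) => ( str )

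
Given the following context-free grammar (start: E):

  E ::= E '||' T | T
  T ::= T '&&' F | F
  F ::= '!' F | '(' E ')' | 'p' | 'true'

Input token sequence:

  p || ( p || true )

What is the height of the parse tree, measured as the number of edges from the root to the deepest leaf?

[E [E [T [F p]]] || [T [F ( [E [E [T [F p]]] || [T [F true]]] )]]]

7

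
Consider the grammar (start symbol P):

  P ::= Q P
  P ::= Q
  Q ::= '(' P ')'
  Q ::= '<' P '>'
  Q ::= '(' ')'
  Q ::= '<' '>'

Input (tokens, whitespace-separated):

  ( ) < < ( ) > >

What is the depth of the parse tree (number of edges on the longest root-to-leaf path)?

7

[P [Q ( )] [P [Q < [P [Q < [P [Q ( )]] >]] >]]]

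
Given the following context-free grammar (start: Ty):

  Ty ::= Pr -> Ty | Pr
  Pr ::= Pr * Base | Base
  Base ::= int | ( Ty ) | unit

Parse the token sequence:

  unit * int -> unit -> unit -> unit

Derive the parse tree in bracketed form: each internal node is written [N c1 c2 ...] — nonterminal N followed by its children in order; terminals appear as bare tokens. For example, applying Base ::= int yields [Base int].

[Ty [Pr [Pr [Base unit]] * [Base int]] -> [Ty [Pr [Base unit]] -> [Ty [Pr [Base unit]] -> [Ty [Pr [Base unit]]]]]]

Ty
Pr -> Ty
Pr * Base -> Ty
Base * Base -> Ty
unit * Base -> Ty
unit * int -> Ty
unit * int -> Pr -> Ty
unit * int -> Base -> Ty
unit * int -> unit -> Ty
unit * int -> unit -> Pr -> Ty
unit * int -> unit -> Base -> Ty
unit * int -> unit -> unit -> Ty
unit * int -> unit -> unit -> Pr
unit * int -> unit -> unit -> Base
unit * int -> unit -> unit -> unit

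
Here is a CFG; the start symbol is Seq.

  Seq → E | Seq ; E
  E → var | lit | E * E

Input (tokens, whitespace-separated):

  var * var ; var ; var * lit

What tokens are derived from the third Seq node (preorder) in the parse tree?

[Seq [Seq [Seq [E [E var] * [E var]]] ; [E var]] ; [E [E var] * [E lit]]]

var * var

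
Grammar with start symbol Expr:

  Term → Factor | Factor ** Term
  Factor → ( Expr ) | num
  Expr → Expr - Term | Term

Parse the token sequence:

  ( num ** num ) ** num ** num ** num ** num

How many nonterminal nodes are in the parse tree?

[Expr [Term [Factor ( [Expr [Term [Factor num] ** [Term [Factor num]]]] )] ** [Term [Factor num] ** [Term [Factor num] ** [Term [Factor num] ** [Term [Factor num]]]]]]]

16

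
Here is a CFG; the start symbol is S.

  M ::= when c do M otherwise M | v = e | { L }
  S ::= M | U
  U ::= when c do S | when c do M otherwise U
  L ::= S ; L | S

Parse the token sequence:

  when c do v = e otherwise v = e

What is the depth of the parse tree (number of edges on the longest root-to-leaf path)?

3

[S [M when c do [M v = e] otherwise [M v = e]]]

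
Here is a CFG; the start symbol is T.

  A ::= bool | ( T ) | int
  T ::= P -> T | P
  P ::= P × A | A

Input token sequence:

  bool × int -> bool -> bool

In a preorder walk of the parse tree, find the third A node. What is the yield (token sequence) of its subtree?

[T [P [P [A bool]] × [A int]] -> [T [P [A bool]] -> [T [P [A bool]]]]]

bool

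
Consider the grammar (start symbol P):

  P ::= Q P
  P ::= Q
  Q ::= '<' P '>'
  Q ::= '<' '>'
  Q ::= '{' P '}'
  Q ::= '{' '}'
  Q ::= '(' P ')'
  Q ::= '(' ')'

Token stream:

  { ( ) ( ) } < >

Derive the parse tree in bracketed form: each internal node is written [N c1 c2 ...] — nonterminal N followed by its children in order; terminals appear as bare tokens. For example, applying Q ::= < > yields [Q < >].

[P [Q { [P [Q ( )] [P [Q ( )]]] }] [P [Q < >]]]

P
Q P
{ P } P
{ Q P } P
{ ( ) P } P
{ ( ) Q } P
{ ( ) ( ) } P
{ ( ) ( ) } Q
{ ( ) ( ) } < >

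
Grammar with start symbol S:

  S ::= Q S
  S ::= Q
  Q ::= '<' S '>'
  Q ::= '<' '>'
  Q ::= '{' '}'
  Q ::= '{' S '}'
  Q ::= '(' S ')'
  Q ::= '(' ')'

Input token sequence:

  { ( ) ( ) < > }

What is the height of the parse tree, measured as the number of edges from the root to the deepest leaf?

[S [Q { [S [Q ( )] [S [Q ( )] [S [Q < >]]]] }]]

6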